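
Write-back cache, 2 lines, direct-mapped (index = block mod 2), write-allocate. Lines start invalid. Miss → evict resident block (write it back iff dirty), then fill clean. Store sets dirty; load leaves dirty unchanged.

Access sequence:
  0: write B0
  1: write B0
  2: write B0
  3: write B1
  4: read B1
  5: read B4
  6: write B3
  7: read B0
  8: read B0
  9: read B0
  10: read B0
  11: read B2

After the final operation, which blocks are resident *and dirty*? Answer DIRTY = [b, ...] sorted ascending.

  0 | W B0 → L0 miss [D]
  1 | W B0 → L0 hit [D]
  2 | W B0 → L0 hit [D]
  3 | W B1 → L1 miss [D]
  4 | R B1 → L1 hit [D]
  5 | R B4 → L0 miss wb→B0 [-]
  6 | W B3 → L1 miss wb→B1 [D]
  7 | R B0 → L0 miss [-]
  8 | R B0 → L0 hit [-]
  9 | R B0 → L0 hit [-]
  10 | R B0 → L0 hit [-]
  11 | R B2 → L0 miss [-]

DIRTY = [3]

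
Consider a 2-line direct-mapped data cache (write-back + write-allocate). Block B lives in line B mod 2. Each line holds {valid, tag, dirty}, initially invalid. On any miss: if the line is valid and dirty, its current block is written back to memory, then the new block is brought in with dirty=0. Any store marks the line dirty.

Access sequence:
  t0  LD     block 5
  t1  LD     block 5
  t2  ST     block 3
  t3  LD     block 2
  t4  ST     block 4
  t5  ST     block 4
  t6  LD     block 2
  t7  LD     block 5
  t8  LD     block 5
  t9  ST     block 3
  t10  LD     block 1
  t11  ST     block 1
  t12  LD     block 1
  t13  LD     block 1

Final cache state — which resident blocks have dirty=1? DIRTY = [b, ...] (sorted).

DIRTY = [1]

0: R B5 → L1 miss [-]
1: R B5 → L1 hit [-]
2: W B3 → L1 miss [D]
3: R B2 → L0 miss [-]
4: W B4 → L0 miss [D]
5: W B4 → L0 hit [D]
6: R B2 → L0 miss wb→B4 [-]
7: R B5 → L1 miss wb→B3 [-]
8: R B5 → L1 hit [-]
9: W B3 → L1 miss [D]
10: R B1 → L1 miss wb→B3 [-]
11: W B1 → L1 hit [D]
12: R B1 → L1 hit [D]
13: R B1 → L1 hit [D]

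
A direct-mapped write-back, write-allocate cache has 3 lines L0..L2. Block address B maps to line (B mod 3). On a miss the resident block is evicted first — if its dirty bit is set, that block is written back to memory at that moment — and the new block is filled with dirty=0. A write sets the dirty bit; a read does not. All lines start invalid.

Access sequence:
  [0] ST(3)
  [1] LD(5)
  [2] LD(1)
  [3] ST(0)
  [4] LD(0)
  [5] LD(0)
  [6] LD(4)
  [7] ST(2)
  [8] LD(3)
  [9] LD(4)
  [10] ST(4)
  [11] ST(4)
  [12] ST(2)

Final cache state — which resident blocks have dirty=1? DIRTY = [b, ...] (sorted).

  0 | W B3 → L0 miss [D]
  1 | R B5 → L2 miss [-]
  2 | R B1 → L1 miss [-]
  3 | W B0 → L0 miss wb→B3 [D]
  4 | R B0 → L0 hit [D]
  5 | R B0 → L0 hit [D]
  6 | R B4 → L1 miss [-]
  7 | W B2 → L2 miss [D]
  8 | R B3 → L0 miss wb→B0 [-]
  9 | R B4 → L1 hit [-]
  10 | W B4 → L1 hit [D]
  11 | W B4 → L1 hit [D]
  12 | W B2 → L2 hit [D]

DIRTY = [2, 4]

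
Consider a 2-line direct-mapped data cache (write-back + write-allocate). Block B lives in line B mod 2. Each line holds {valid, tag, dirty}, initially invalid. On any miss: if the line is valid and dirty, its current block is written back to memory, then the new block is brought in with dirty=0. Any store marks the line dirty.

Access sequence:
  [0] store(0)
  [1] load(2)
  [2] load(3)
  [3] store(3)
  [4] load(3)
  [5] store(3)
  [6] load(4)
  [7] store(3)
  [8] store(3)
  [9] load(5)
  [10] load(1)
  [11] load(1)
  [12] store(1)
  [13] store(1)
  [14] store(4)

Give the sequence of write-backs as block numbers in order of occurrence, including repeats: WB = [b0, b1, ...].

WB = [0, 3]

0: W B0 → L0 miss [D]
1: R B2 → L0 miss wb→B0 [-]
2: R B3 → L1 miss [-]
3: W B3 → L1 hit [D]
4: R B3 → L1 hit [D]
5: W B3 → L1 hit [D]
6: R B4 → L0 miss [-]
7: W B3 → L1 hit [D]
8: W B3 → L1 hit [D]
9: R B5 → L1 miss wb→B3 [-]
10: R B1 → L1 miss [-]
11: R B1 → L1 hit [-]
12: W B1 → L1 hit [D]
13: W B1 → L1 hit [D]
14: W B4 → L0 hit [D]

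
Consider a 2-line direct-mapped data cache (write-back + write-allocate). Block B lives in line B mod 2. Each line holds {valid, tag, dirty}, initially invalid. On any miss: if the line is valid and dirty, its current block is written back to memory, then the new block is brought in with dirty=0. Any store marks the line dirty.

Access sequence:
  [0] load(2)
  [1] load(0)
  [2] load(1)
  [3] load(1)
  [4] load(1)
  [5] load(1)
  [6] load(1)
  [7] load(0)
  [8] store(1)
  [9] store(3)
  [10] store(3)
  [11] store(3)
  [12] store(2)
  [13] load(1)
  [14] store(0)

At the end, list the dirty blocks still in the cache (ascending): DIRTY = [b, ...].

DIRTY = [0]

  0 | R B2 → L0 miss [-]
  1 | R B0 → L0 miss [-]
  2 | R B1 → L1 miss [-]
  3 | R B1 → L1 hit [-]
  4 | R B1 → L1 hit [-]
  5 | R B1 → L1 hit [-]
  6 | R B1 → L1 hit [-]
  7 | R B0 → L0 hit [-]
  8 | W B1 → L1 hit [D]
  9 | W B3 → L1 miss wb→B1 [D]
  10 | W B3 → L1 hit [D]
  11 | W B3 → L1 hit [D]
  12 | W B2 → L0 miss [D]
  13 | R B1 → L1 miss wb→B3 [-]
  14 | W B0 → L0 miss wb→B2 [D]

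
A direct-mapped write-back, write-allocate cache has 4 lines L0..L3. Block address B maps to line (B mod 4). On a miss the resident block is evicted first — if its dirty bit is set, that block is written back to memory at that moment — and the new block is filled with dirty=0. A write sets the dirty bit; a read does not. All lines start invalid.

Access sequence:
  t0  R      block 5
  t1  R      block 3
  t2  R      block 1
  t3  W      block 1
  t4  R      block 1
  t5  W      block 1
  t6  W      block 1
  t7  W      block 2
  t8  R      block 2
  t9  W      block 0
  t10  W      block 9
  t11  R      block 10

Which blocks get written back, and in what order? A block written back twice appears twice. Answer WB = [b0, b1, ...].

WB = [1, 2]

0: R B5 -> L1 miss  d=-]
1: R B3 -> L3 miss  d=-]
2: R B1 -> L1 miss  d=-]
3: W B1 -> L1 hit  d=D]
4: R B1 -> L1 hit  d=D]
5: W B1 -> L1 hit  d=D]
6: W B1 -> L1 hit  d=D]
7: W B2 -> L2 miss  d=D]
8: R B2 -> L2 hit  d=D]
9: W B0 -> L0 miss  d=D]
10: W B9 -> L1 miss wb->B1  d=D]
11: R B10 -> L2 miss wb->B2  d=-]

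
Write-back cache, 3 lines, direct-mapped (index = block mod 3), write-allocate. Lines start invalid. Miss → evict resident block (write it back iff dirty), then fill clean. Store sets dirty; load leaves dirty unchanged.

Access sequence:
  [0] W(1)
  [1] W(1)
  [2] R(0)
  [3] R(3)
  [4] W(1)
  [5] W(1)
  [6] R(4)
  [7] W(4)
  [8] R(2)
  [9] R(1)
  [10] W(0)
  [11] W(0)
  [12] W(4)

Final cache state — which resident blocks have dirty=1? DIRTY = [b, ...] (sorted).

  0 | W B1 → L1 miss [D]
  1 | W B1 → L1 hit [D]
  2 | R B0 → L0 miss [-]
  3 | R B3 → L0 miss [-]
  4 | W B1 → L1 hit [D]
  5 | W B1 → L1 hit [D]
  6 | R B4 → L1 miss wb→B1 [-]
  7 | W B4 → L1 hit [D]
  8 | R B2 → L2 miss [-]
  9 | R B1 → L1 miss wb→B4 [-]
  10 | W B0 → L0 miss [D]
  11 | W B0 → L0 hit [D]
  12 | W B4 → L1 miss [D]

DIRTY = [0, 4]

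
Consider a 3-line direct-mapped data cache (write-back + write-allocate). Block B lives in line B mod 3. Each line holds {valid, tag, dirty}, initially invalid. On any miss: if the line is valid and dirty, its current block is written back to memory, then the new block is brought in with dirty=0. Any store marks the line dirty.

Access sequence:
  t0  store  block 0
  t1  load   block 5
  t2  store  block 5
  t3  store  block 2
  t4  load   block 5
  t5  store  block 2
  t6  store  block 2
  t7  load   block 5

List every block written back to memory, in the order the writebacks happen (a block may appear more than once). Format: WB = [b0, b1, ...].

  0 | W B0 → L0 miss [D]
  1 | R B5 → L2 miss [-]
  2 | W B5 → L2 hit [D]
  3 | W B2 → L2 miss wb→B5 [D]
  4 | R B5 → L2 miss wb→B2 [-]
  5 | W B2 → L2 miss [D]
  6 | W B2 → L2 hit [D]
  7 | R B5 → L2 miss wb→B2 [-]

WB = [5, 2, 2]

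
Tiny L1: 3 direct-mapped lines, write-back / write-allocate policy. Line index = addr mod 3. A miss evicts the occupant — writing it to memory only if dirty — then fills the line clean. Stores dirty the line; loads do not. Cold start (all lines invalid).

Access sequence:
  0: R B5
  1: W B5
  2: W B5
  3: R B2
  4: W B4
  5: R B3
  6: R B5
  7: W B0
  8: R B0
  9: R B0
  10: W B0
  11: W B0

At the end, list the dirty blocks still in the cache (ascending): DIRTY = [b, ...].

0: R B5 -> L2 miss  d=-]
1: W B5 -> L2 hit  d=D]
2: W B5 -> L2 hit  d=D]
3: R B2 -> L2 miss wb->B5  d=-]
4: W B4 -> L1 miss  d=D]
5: R B3 -> L0 miss  d=-]
6: R B5 -> L2 miss  d=-]
7: W B0 -> L0 miss  d=D]
8: R B0 -> L0 hit  d=D]
9: R B0 -> L0 hit  d=D]
10: W B0 -> L0 hit  d=D]
11: W B0 -> L0 hit  d=D]

DIRTY = [0, 4]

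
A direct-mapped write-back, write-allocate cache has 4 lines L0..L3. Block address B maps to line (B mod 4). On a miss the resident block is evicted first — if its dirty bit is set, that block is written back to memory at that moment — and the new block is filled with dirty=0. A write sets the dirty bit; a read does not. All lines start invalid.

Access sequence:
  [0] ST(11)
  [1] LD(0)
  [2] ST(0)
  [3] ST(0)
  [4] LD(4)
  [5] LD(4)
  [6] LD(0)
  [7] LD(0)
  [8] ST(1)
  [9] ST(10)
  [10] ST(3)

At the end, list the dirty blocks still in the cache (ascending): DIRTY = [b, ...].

0: W B11 -> L3 miss  d=D]
1: R B0 -> L0 miss  d=-]
2: W B0 -> L0 hit  d=D]
3: W B0 -> L0 hit  d=D]
4: R B4 -> L0 miss wb->B0  d=-]
5: R B4 -> L0 hit  d=-]
6: R B0 -> L0 miss  d=-]
7: R B0 -> L0 hit  d=-]
8: W B1 -> L1 miss  d=D]
9: W B10 -> L2 miss  d=D]
10: W B3 -> L3 miss wb->B11  d=D]

DIRTY = [1, 3, 10]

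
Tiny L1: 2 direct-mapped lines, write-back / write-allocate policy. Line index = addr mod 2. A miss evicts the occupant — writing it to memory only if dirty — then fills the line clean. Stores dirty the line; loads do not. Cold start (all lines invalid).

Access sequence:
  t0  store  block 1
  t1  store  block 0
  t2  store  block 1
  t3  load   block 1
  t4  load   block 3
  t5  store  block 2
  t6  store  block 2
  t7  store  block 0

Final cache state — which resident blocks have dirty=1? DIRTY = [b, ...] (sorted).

0: W B1 -> L1 miss  d=D]
1: W B0 -> L0 miss  d=D]
2: W B1 -> L1 hit  d=D]
3: R B1 -> L1 hit  d=D]
4: R B3 -> L1 miss wb->B1  d=-]
5: W B2 -> L0 miss wb->B0  d=D]
6: W B2 -> L0 hit  d=D]
7: W B0 -> L0 miss wb->B2  d=D]

DIRTY = [0]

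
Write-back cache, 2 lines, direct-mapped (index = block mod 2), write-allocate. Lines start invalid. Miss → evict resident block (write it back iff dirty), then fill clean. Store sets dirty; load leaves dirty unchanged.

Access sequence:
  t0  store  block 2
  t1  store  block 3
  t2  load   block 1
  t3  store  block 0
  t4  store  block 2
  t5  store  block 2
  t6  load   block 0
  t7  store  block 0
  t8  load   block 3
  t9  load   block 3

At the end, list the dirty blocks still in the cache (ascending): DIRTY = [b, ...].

DIRTY = [0]

  0 | W B2 → L0 miss [D]
  1 | W B3 → L1 miss [D]
  2 | R B1 → L1 miss wb→B3 [-]
  3 | W B0 → L0 miss wb→B2 [D]
  4 | W B2 → L0 miss wb→B0 [D]
  5 | W B2 → L0 hit [D]
  6 | R B0 → L0 miss wb→B2 [-]
  7 | W B0 → L0 hit [D]
  8 | R B3 → L1 miss [-]
  9 | R B3 → L1 hit [-]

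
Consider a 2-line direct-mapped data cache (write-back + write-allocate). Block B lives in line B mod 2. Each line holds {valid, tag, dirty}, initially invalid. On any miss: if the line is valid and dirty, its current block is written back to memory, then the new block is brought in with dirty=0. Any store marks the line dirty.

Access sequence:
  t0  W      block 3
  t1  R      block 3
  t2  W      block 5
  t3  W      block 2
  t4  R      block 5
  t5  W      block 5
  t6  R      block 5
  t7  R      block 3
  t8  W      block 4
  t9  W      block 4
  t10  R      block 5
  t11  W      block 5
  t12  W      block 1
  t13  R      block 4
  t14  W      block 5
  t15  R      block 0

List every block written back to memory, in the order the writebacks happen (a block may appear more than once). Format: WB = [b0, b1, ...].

WB = [3, 5, 2, 5, 1, 4]

0: W B3 -> L1 miss  d=D]
1: R B3 -> L1 hit  d=D]
2: W B5 -> L1 miss wb->B3  d=D]
3: W B2 -> L0 miss  d=D]
4: R B5 -> L1 hit  d=D]
5: W B5 -> L1 hit  d=D]
6: R B5 -> L1 hit  d=D]
7: R B3 -> L1 miss wb->B5  d=-]
8: W B4 -> L0 miss wb->B2  d=D]
9: W B4 -> L0 hit  d=D]
10: R B5 -> L1 miss  d=-]
11: W B5 -> L1 hit  d=D]
12: W B1 -> L1 miss wb->B5  d=D]
13: R B4 -> L0 hit  d=D]
14: W B5 -> L1 miss wb->B1  d=D]
15: R B0 -> L0 miss wb->B4  d=-]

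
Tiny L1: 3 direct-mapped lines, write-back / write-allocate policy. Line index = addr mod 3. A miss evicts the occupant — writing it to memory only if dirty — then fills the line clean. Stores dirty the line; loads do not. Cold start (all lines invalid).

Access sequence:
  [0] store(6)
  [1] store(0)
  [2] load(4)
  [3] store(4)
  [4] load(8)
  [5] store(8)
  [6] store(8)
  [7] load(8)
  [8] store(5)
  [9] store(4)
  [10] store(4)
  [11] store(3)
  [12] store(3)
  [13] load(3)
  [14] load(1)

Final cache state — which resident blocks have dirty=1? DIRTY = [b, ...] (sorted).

DIRTY = [3, 5]

  0 | W B6 → L0 miss [D]
  1 | W B0 → L0 miss wb→B6 [D]
  2 | R B4 → L1 miss [-]
  3 | W B4 → L1 hit [D]
  4 | R B8 → L2 miss [-]
  5 | W B8 → L2 hit [D]
  6 | W B8 → L2 hit [D]
  7 | R B8 → L2 hit [D]
  8 | W B5 → L2 miss wb→B8 [D]
  9 | W B4 → L1 hit [D]
  10 | W B4 → L1 hit [D]
  11 | W B3 → L0 miss wb→B0 [D]
  12 | W B3 → L0 hit [D]
  13 | R B3 → L0 hit [D]
  14 | R B1 → L1 miss wb→B4 [-]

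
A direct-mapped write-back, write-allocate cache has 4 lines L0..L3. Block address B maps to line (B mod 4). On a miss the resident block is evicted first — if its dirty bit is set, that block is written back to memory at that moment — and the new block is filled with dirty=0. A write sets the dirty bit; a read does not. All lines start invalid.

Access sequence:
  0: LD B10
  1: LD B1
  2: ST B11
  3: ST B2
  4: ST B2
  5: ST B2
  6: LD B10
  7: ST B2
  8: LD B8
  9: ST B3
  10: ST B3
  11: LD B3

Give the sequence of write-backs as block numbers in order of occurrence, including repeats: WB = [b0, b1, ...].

0: R B10 → L2 miss [-]
1: R B1 → L1 miss [-]
2: W B11 → L3 miss [D]
3: W B2 → L2 miss [D]
4: W B2 → L2 hit [D]
5: W B2 → L2 hit [D]
6: R B10 → L2 miss wb→B2 [-]
7: W B2 → L2 miss [D]
8: R B8 → L0 miss [-]
9: W B3 → L3 miss wb→B11 [D]
10: W B3 → L3 hit [D]
11: R B3 → L3 hit [D]

WB = [2, 11]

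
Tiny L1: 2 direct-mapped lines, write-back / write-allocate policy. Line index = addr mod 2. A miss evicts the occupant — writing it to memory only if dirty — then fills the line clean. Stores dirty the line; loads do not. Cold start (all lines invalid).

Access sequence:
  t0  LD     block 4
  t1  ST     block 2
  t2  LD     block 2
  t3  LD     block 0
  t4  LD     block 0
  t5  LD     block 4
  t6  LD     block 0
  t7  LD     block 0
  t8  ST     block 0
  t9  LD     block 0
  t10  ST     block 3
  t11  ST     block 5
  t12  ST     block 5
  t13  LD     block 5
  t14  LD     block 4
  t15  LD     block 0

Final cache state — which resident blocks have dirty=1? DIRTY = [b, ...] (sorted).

0: R B4 → L0 miss [-]
1: W B2 → L0 miss [D]
2: R B2 → L0 hit [D]
3: R B0 → L0 miss wb→B2 [-]
4: R B0 → L0 hit [-]
5: R B4 → L0 miss [-]
6: R B0 → L0 miss [-]
7: R B0 → L0 hit [-]
8: W B0 → L0 hit [D]
9: R B0 → L0 hit [D]
10: W B3 → L1 miss [D]
11: W B5 → L1 miss wb→B3 [D]
12: W B5 → L1 hit [D]
13: R B5 → L1 hit [D]
14: R B4 → L0 miss wb→B0 [-]
15: R B0 → L0 miss [-]

DIRTY = [5]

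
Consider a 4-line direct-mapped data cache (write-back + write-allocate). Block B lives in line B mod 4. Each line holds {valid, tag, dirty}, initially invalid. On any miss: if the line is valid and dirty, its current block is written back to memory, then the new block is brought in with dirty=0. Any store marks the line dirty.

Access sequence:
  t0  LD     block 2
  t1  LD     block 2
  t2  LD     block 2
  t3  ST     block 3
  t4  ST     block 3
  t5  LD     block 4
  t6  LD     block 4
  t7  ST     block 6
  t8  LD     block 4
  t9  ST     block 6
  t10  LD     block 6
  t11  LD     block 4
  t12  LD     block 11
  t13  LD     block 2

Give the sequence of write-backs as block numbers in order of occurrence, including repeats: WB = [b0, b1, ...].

0: R B2 → L2 miss [-]
1: R B2 → L2 hit [-]
2: R B2 → L2 hit [-]
3: W B3 → L3 miss [D]
4: W B3 → L3 hit [D]
5: R B4 → L0 miss [-]
6: R B4 → L0 hit [-]
7: W B6 → L2 miss [D]
8: R B4 → L0 hit [-]
9: W B6 → L2 hit [D]
10: R B6 → L2 hit [D]
11: R B4 → L0 hit [-]
12: R B11 → L3 miss wb→B3 [-]
13: R B2 → L2 miss wb→B6 [-]

WB = [3, 6]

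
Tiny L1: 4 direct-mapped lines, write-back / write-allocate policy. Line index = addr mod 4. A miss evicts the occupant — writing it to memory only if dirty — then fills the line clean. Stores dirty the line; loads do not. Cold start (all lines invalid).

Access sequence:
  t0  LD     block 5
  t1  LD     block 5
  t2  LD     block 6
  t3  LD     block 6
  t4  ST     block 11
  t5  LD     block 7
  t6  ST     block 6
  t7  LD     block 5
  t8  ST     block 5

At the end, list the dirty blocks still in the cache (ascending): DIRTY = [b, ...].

  0 | R B5 → L1 miss [-]
  1 | R B5 → L1 hit [-]
  2 | R B6 → L2 miss [-]
  3 | R B6 → L2 hit [-]
  4 | W B11 → L3 miss [D]
  5 | R B7 → L3 miss wb→B11 [-]
  6 | W B6 → L2 hit [D]
  7 | R B5 → L1 hit [-]
  8 | W B5 → L1 hit [D]

DIRTY = [5, 6]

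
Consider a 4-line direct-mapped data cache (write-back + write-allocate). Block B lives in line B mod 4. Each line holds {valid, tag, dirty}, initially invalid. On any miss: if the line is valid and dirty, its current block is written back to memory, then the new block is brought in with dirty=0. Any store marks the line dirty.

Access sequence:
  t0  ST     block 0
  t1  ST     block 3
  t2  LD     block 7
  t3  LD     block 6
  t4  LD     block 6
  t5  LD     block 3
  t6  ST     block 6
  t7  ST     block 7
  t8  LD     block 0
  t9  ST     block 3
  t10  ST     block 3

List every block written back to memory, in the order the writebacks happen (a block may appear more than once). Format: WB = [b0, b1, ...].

WB = [3, 7]

0: W B0 → L0 miss [D]
1: W B3 → L3 miss [D]
2: R B7 → L3 miss wb→B3 [-]
3: R B6 → L2 miss [-]
4: R B6 → L2 hit [-]
5: R B3 → L3 miss [-]
6: W B6 → L2 hit [D]
7: W B7 → L3 miss [D]
8: R B0 → L0 hit [D]
9: W B3 → L3 miss wb→B7 [D]
10: W B3 → L3 hit [D]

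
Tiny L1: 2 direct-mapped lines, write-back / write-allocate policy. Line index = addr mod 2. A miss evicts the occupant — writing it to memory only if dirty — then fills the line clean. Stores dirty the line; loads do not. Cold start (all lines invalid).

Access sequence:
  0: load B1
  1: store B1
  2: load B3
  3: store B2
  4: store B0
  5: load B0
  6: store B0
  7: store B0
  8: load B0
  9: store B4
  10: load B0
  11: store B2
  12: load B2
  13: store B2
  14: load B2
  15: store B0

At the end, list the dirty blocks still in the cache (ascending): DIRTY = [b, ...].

  0 | R B1 → L1 miss [-]
  1 | W B1 → L1 hit [D]
  2 | R B3 → L1 miss wb→B1 [-]
  3 | W B2 → L0 miss [D]
  4 | W B0 → L0 miss wb→B2 [D]
  5 | R B0 → L0 hit [D]
  6 | W B0 → L0 hit [D]
  7 | W B0 → L0 hit [D]
  8 | R B0 → L0 hit [D]
  9 | W B4 → L0 miss wb→B0 [D]
  10 | R B0 → L0 miss wb→B4 [-]
  11 | W B2 → L0 miss [D]
  12 | R B2 → L0 hit [D]
  13 | W B2 → L0 hit [D]
  14 | R B2 → L0 hit [D]
  15 | W B0 → L0 miss wb→B2 [D]

DIRTY = [0]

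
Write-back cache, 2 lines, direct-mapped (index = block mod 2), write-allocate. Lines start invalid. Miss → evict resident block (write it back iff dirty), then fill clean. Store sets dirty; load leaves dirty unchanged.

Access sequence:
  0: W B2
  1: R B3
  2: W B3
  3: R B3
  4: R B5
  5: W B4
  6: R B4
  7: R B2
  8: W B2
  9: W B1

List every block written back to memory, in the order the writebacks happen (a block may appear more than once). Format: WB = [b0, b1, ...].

  0 | W B2 → L0 miss [D]
  1 | R B3 → L1 miss [-]
  2 | W B3 → L1 hit [D]
  3 | R B3 → L1 hit [D]
  4 | R B5 → L1 miss wb→B3 [-]
  5 | W B4 → L0 miss wb→B2 [D]
  6 | R B4 → L0 hit [D]
  7 | R B2 → L0 miss wb→B4 [-]
  8 | W B2 → L0 hit [D]
  9 | W B1 → L1 miss [D]

WB = [3, 2, 4]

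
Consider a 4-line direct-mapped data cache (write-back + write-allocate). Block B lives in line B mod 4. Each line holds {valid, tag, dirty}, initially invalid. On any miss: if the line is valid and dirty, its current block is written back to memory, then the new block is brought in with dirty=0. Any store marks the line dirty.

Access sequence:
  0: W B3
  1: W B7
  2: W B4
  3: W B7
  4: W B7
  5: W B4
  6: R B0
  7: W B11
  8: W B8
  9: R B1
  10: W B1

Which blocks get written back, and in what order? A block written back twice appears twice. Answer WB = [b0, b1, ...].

WB = [3, 4, 7]

0: W B3 -> L3 miss  d=D]
1: W B7 -> L3 miss wb->B3  d=D]
2: W B4 -> L0 miss  d=D]
3: W B7 -> L3 hit  d=D]
4: W B7 -> L3 hit  d=D]
5: W B4 -> L0 hit  d=D]
6: R B0 -> L0 miss wb->B4  d=-]
7: W B11 -> L3 miss wb->B7  d=D]
8: W B8 -> L0 miss  d=D]
9: R B1 -> L1 miss  d=-]
10: W B1 -> L1 hit  d=D]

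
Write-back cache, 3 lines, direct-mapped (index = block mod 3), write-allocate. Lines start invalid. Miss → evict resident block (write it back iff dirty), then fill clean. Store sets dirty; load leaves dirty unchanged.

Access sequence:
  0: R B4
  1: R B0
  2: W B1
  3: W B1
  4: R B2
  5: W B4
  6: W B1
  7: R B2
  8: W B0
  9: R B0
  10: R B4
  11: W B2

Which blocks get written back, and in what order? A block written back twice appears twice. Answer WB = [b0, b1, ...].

  0 | R B4 → L1 miss [-]
  1 | R B0 → L0 miss [-]
  2 | W B1 → L1 miss [D]
  3 | W B1 → L1 hit [D]
  4 | R B2 → L2 miss [-]
  5 | W B4 → L1 miss wb→B1 [D]
  6 | W B1 → L1 miss wb→B4 [D]
  7 | R B2 → L2 hit [-]
  8 | W B0 → L0 hit [D]
  9 | R B0 → L0 hit [D]
  10 | R B4 → L1 miss wb→B1 [-]
  11 | W B2 → L2 hit [D]

WB = [1, 4, 1]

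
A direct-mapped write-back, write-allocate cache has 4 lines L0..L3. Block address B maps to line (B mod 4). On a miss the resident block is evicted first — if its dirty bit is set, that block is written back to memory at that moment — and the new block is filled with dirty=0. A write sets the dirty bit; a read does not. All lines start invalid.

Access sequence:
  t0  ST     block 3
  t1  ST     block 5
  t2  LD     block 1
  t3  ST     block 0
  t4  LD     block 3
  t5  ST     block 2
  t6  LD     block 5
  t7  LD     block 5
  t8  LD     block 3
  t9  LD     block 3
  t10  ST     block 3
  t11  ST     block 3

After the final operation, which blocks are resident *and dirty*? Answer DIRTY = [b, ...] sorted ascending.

DIRTY = [0, 2, 3]

  0 | W B3 → L3 miss [D]
  1 | W B5 → L1 miss [D]
  2 | R B1 → L1 miss wb→B5 [-]
  3 | W B0 → L0 miss [D]
  4 | R B3 → L3 hit [D]
  5 | W B2 → L2 miss [D]
  6 | R B5 → L1 miss [-]
  7 | R B5 → L1 hit [-]
  8 | R B3 → L3 hit [D]
  9 | R B3 → L3 hit [D]
  10 | W B3 → L3 hit [D]
  11 | W B3 → L3 hit [D]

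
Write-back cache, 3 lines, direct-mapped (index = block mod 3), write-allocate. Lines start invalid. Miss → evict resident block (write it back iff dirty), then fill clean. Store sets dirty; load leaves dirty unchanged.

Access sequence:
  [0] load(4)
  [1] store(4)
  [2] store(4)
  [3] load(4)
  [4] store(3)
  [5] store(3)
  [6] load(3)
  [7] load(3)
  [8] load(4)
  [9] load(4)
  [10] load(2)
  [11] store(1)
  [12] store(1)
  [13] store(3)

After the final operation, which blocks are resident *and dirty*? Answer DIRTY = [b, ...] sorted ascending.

DIRTY = [1, 3]

  0 | R B4 → L1 miss [-]
  1 | W B4 → L1 hit [D]
  2 | W B4 → L1 hit [D]
  3 | R B4 → L1 hit [D]
  4 | W B3 → L0 miss [D]
  5 | W B3 → L0 hit [D]
  6 | R B3 → L0 hit [D]
  7 | R B3 → L0 hit [D]
  8 | R B4 → L1 hit [D]
  9 | R B4 → L1 hit [D]
  10 | R B2 → L2 miss [-]
  11 | W B1 → L1 miss wb→B4 [D]
  12 | W B1 → L1 hit [D]
  13 | W B3 → L0 hit [D]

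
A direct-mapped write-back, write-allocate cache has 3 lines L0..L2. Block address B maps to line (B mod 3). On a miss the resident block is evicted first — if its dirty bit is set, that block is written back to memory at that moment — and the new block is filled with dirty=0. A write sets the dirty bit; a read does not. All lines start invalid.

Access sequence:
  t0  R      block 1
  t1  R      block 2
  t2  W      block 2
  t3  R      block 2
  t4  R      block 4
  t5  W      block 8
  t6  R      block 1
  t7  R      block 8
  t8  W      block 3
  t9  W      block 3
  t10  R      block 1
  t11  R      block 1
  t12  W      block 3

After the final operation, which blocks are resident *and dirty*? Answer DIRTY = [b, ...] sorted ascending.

0: R B1 -> L1 miss  d=-]
1: R B2 -> L2 miss  d=-]
2: W B2 -> L2 hit  d=D]
3: R B2 -> L2 hit  d=D]
4: R B4 -> L1 miss  d=-]
5: W B8 -> L2 miss wb->B2  d=D]
6: R B1 -> L1 miss  d=-]
7: R B8 -> L2 hit  d=D]
8: W B3 -> L0 miss  d=D]
9: W B3 -> L0 hit  d=D]
10: R B1 -> L1 hit  d=-]
11: R B1 -> L1 hit  d=-]
12: W B3 -> L0 hit  d=D]

DIRTY = [3, 8]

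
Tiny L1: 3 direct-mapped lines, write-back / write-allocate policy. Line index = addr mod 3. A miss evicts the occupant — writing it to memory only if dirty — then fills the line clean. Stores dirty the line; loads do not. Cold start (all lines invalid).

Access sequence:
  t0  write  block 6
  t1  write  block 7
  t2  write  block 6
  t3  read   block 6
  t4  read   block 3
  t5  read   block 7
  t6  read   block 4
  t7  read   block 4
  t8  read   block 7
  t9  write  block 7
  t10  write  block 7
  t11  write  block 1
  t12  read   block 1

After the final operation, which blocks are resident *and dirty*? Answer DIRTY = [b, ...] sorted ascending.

  0 | W B6 → L0 miss [D]
  1 | W B7 → L1 miss [D]
  2 | W B6 → L0 hit [D]
  3 | R B6 → L0 hit [D]
  4 | R B3 → L0 miss wb→B6 [-]
  5 | R B7 → L1 hit [D]
  6 | R B4 → L1 miss wb→B7 [-]
  7 | R B4 → L1 hit [-]
  8 | R B7 → L1 miss [-]
  9 | W B7 → L1 hit [D]
  10 | W B7 → L1 hit [D]
  11 | W B1 → L1 miss wb→B7 [D]
  12 | R B1 → L1 hit [D]

DIRTY = [1]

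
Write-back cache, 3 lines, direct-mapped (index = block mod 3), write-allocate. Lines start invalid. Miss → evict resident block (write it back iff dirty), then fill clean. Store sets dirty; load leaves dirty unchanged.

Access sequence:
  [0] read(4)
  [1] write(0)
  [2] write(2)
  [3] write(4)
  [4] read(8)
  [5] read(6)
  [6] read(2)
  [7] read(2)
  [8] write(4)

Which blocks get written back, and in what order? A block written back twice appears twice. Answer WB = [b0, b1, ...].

WB = [2, 0]

0: R B4 → L1 miss [-]
1: W B0 → L0 miss [D]
2: W B2 → L2 miss [D]
3: W B4 → L1 hit [D]
4: R B8 → L2 miss wb→B2 [-]
5: R B6 → L0 miss wb→B0 [-]
6: R B2 → L2 miss [-]
7: R B2 → L2 hit [-]
8: W B4 → L1 hit [D]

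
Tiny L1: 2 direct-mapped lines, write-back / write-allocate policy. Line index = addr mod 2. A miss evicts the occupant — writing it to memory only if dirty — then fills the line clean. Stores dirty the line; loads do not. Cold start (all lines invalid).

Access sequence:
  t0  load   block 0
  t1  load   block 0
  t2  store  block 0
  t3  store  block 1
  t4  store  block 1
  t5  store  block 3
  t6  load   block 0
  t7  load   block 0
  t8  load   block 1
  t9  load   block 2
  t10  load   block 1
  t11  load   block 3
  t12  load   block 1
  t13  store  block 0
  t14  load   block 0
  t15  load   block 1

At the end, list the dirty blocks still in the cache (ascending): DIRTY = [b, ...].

0: R B0 → L0 miss [-]
1: R B0 → L0 hit [-]
2: W B0 → L0 hit [D]
3: W B1 → L1 miss [D]
4: W B1 → L1 hit [D]
5: W B3 → L1 miss wb→B1 [D]
6: R B0 → L0 hit [D]
7: R B0 → L0 hit [D]
8: R B1 → L1 miss wb→B3 [-]
9: R B2 → L0 miss wb→B0 [-]
10: R B1 → L1 hit [-]
11: R B3 → L1 miss [-]
12: R B1 → L1 miss [-]
13: W B0 → L0 miss [D]
14: R B0 → L0 hit [D]
15: R B1 → L1 hit [-]

DIRTY = [0]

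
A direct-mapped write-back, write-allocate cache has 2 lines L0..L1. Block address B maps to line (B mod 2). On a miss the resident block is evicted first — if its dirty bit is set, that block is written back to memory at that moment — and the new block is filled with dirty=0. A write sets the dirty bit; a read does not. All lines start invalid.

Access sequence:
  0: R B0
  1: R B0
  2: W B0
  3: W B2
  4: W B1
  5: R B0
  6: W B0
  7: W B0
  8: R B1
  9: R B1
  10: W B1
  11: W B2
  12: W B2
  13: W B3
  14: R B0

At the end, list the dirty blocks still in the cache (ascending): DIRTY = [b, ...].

  0 | R B0 → L0 miss [-]
  1 | R B0 → L0 hit [-]
  2 | W B0 → L0 hit [D]
  3 | W B2 → L0 miss wb→B0 [D]
  4 | W B1 → L1 miss [D]
  5 | R B0 → L0 miss wb→B2 [-]
  6 | W B0 → L0 hit [D]
  7 | W B0 → L0 hit [D]
  8 | R B1 → L1 hit [D]
  9 | R B1 → L1 hit [D]
  10 | W B1 → L1 hit [D]
  11 | W B2 → L0 miss wb→B0 [D]
  12 | W B2 → L0 hit [D]
  13 | W B3 → L1 miss wb→B1 [D]
  14 | R B0 → L0 miss wb→B2 [-]

DIRTY = [3]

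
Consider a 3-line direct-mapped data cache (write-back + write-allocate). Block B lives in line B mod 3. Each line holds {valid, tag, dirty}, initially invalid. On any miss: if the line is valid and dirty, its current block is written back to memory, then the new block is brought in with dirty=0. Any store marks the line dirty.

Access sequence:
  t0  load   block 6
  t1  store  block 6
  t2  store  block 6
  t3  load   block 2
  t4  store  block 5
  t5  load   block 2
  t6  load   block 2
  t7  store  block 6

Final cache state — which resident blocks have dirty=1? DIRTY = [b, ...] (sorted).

0: R B6 -> L0 miss  d=-]
1: W B6 -> L0 hit  d=D]
2: W B6 -> L0 hit  d=D]
3: R B2 -> L2 miss  d=-]
4: W B5 -> L2 miss  d=D]
5: R B2 -> L2 miss wb->B5  d=-]
6: R B2 -> L2 hit  d=-]
7: W B6 -> L0 hit  d=D]

DIRTY = [6]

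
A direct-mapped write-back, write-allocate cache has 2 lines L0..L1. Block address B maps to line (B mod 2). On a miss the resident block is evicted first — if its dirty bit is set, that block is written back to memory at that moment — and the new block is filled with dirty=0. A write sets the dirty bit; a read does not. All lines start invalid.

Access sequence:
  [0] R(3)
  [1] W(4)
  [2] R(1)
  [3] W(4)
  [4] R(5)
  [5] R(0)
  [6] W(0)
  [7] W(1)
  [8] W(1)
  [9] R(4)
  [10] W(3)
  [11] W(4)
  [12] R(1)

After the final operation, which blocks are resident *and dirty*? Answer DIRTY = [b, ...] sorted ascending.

DIRTY = [4]

0: R B3 -> L1 miss  d=-]
1: W B4 -> L0 miss  d=D]
2: R B1 -> L1 miss  d=-]
3: W B4 -> L0 hit  d=D]
4: R B5 -> L1 miss  d=-]
5: R B0 -> L0 miss wb->B4  d=-]
6: W B0 -> L0 hit  d=D]
7: W B1 -> L1 miss  d=D]
8: W B1 -> L1 hit  d=D]
9: R B4 -> L0 miss wb->B0  d=-]
10: W B3 -> L1 miss wb->B1  d=D]
11: W B4 -> L0 hit  d=D]
12: R B1 -> L1 miss wb->B3  d=-]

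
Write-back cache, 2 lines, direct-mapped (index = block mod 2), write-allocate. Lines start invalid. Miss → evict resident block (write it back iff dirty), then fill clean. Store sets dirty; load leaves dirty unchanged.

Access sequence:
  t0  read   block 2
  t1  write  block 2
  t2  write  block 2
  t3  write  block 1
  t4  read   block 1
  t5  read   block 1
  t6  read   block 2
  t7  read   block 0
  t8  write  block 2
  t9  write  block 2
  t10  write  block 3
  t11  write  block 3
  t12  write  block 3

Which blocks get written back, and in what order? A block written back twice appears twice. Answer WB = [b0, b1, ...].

  0 | R B2 → L0 miss [-]
  1 | W B2 → L0 hit [D]
  2 | W B2 → L0 hit [D]
  3 | W B1 → L1 miss [D]
  4 | R B1 → L1 hit [D]
  5 | R B1 → L1 hit [D]
  6 | R B2 → L0 hit [D]
  7 | R B0 → L0 miss wb→B2 [-]
  8 | W B2 → L0 miss [D]
  9 | W B2 → L0 hit [D]
  10 | W B3 → L1 miss wb→B1 [D]
  11 | W B3 → L1 hit [D]
  12 | W B3 → L1 hit [D]

WB = [2, 1]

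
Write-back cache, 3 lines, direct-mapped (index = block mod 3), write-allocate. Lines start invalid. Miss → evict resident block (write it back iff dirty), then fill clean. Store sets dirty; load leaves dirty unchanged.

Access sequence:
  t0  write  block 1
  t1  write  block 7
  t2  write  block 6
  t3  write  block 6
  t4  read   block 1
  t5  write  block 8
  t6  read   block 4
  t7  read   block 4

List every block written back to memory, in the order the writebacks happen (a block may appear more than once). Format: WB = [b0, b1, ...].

0: W B1 → L1 miss [D]
1: W B7 → L1 miss wb→B1 [D]
2: W B6 → L0 miss [D]
3: W B6 → L0 hit [D]
4: R B1 → L1 miss wb→B7 [-]
5: W B8 → L2 miss [D]
6: R B4 → L1 miss [-]
7: R B4 → L1 hit [-]

WB = [1, 7]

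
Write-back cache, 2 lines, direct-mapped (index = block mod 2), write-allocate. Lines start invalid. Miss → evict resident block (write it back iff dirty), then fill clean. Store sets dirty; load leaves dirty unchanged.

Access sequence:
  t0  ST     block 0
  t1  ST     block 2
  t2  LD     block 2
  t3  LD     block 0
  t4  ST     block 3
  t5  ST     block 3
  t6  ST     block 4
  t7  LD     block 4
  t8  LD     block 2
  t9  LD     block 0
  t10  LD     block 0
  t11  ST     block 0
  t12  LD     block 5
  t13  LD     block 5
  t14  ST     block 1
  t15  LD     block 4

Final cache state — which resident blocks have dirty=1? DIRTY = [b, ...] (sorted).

  0 | W B0 → L0 miss [D]
  1 | W B2 → L0 miss wb→B0 [D]
  2 | R B2 → L0 hit [D]
  3 | R B0 → L0 miss wb→B2 [-]
  4 | W B3 → L1 miss [D]
  5 | W B3 → L1 hit [D]
  6 | W B4 → L0 miss [D]
  7 | R B4 → L0 hit [D]
  8 | R B2 → L0 miss wb→B4 [-]
  9 | R B0 → L0 miss [-]
  10 | R B0 → L0 hit [-]
  11 | W B0 → L0 hit [D]
  12 | R B5 → L1 miss wb→B3 [-]
  13 | R B5 → L1 hit [-]
  14 | W B1 → L1 miss [D]
  15 | R B4 → L0 miss wb→B0 [-]

DIRTY = [1]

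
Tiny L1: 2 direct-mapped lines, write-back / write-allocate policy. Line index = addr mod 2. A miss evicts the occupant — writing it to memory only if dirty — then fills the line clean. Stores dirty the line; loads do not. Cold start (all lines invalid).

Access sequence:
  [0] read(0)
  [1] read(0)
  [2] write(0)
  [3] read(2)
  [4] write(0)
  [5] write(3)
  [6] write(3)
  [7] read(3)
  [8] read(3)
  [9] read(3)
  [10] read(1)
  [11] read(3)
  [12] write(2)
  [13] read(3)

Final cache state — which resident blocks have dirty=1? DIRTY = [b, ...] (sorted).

DIRTY = [2]

0: R B0 -> L0 miss  d=-]
1: R B0 -> L0 hit  d=-]
2: W B0 -> L0 hit  d=D]
3: R B2 -> L0 miss wb->B0  d=-]
4: W B0 -> L0 miss  d=D]
5: W B3 -> L1 miss  d=D]
6: W B3 -> L1 hit  d=D]
7: R B3 -> L1 hit  d=D]
8: R B3 -> L1 hit  d=D]
9: R B3 -> L1 hit  d=D]
10: R B1 -> L1 miss wb->B3  d=-]
11: R B3 -> L1 miss  d=-]
12: W B2 -> L0 miss wb->B0  d=D]
13: R B3 -> L1 hit  d=-]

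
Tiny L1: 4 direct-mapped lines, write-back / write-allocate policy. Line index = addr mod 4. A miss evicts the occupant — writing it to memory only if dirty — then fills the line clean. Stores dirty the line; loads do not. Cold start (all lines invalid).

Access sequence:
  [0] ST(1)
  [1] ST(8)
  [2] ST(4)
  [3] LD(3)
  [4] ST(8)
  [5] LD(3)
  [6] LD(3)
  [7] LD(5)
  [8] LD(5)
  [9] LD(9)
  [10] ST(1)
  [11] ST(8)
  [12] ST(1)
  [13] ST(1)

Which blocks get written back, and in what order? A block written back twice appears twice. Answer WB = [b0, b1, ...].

WB = [8, 4, 1]

  0 | W B1 → L1 miss [D]
  1 | W B8 → L0 miss [D]
  2 | W B4 → L0 miss wb→B8 [D]
  3 | R B3 → L3 miss [-]
  4 | W B8 → L0 miss wb→B4 [D]
  5 | R B3 → L3 hit [-]
  6 | R B3 → L3 hit [-]
  7 | R B5 → L1 miss wb→B1 [-]
  8 | R B5 → L1 hit [-]
  9 | R B9 → L1 miss [-]
  10 | W B1 → L1 miss [D]
  11 | W B8 → L0 hit [D]
  12 | W B1 → L1 hit [D]
  13 | W B1 → L1 hit [D]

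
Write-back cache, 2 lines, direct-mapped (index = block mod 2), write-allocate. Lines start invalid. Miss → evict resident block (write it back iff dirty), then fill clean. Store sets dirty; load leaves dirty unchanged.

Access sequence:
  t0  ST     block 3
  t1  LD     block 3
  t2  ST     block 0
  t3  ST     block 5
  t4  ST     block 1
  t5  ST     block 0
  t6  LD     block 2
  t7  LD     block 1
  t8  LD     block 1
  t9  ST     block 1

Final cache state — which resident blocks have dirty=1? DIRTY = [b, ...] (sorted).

0: W B3 → L1 miss [D]
1: R B3 → L1 hit [D]
2: W B0 → L0 miss [D]
3: W B5 → L1 miss wb→B3 [D]
4: W B1 → L1 miss wb→B5 [D]
5: W B0 → L0 hit [D]
6: R B2 → L0 miss wb→B0 [-]
7: R B1 → L1 hit [D]
8: R B1 → L1 hit [D]
9: W B1 → L1 hit [D]

DIRTY = [1]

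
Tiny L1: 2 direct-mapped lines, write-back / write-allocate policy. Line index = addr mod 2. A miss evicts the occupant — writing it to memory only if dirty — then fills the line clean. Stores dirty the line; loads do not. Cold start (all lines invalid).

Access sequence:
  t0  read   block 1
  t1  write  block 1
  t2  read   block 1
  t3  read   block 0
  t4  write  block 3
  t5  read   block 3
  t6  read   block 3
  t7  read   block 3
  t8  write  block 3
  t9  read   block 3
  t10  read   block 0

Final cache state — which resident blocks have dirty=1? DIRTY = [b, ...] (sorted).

0: R B1 → L1 miss [-]
1: W B1 → L1 hit [D]
2: R B1 → L1 hit [D]
3: R B0 → L0 miss [-]
4: W B3 → L1 miss wb→B1 [D]
5: R B3 → L1 hit [D]
6: R B3 → L1 hit [D]
7: R B3 → L1 hit [D]
8: W B3 → L1 hit [D]
9: R B3 → L1 hit [D]
10: R B0 → L0 hit [-]

DIRTY = [3]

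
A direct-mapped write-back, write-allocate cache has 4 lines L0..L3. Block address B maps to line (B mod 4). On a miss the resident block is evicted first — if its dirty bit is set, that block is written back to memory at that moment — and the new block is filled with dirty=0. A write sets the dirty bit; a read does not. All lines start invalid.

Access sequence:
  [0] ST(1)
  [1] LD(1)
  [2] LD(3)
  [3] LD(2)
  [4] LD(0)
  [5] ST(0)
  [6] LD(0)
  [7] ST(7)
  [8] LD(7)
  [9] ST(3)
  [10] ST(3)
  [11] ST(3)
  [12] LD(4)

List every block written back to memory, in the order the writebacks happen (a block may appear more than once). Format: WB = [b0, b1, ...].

WB = [7, 0]

0: W B1 → L1 miss [D]
1: R B1 → L1 hit [D]
2: R B3 → L3 miss [-]
3: R B2 → L2 miss [-]
4: R B0 → L0 miss [-]
5: W B0 → L0 hit [D]
6: R B0 → L0 hit [D]
7: W B7 → L3 miss [D]
8: R B7 → L3 hit [D]
9: W B3 → L3 miss wb→B7 [D]
10: W B3 → L3 hit [D]
11: W B3 → L3 hit [D]
12: R B4 → L0 miss wb→B0 [-]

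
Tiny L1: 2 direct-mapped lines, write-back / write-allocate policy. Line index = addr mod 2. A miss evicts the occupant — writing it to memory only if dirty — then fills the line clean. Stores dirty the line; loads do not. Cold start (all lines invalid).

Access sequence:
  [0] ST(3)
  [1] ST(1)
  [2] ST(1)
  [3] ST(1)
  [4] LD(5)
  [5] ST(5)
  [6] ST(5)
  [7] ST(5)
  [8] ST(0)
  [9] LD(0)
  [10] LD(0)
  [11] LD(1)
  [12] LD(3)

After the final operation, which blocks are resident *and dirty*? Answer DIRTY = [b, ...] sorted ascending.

DIRTY = [0]

0: W B3 → L1 miss [D]
1: W B1 → L1 miss wb→B3 [D]
2: W B1 → L1 hit [D]
3: W B1 → L1 hit [D]
4: R B5 → L1 miss wb→B1 [-]
5: W B5 → L1 hit [D]
6: W B5 → L1 hit [D]
7: W B5 → L1 hit [D]
8: W B0 → L0 miss [D]
9: R B0 → L0 hit [D]
10: R B0 → L0 hit [D]
11: R B1 → L1 miss wb→B5 [-]
12: R B3 → L1 miss [-]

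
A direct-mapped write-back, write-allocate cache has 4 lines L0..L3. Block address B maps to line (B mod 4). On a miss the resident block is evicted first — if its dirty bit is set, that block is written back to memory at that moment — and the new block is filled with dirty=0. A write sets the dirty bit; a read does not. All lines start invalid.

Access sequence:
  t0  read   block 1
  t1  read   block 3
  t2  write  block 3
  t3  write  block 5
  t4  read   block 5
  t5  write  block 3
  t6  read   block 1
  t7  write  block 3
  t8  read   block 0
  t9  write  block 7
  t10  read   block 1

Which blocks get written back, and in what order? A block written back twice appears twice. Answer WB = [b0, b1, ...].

0: R B1 -> L1 miss  d=-]
1: R B3 -> L3 miss  d=-]
2: W B3 -> L3 hit  d=D]
3: W B5 -> L1 miss  d=D]
4: R B5 -> L1 hit  d=D]
5: W B3 -> L3 hit  d=D]
6: R B1 -> L1 miss wb->B5  d=-]
7: W B3 -> L3 hit  d=D]
8: R B0 -> L0 miss  d=-]
9: W B7 -> L3 miss wb->B3  d=D]
10: R B1 -> L1 hit  d=-]

WB = [5, 3]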